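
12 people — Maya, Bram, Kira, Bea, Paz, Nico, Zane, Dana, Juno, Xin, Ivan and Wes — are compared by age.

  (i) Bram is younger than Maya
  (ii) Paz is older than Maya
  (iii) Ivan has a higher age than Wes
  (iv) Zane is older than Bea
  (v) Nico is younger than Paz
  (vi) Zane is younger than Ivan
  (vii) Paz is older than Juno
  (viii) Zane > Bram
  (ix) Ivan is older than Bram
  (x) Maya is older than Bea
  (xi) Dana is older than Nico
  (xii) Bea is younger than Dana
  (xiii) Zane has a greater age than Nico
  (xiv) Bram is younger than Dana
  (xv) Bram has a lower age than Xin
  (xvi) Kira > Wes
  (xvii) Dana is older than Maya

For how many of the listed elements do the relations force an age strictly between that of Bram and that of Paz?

Chaining upward from Bram reaches: Xin, Zane, Ivan, Maya, Dana.
Chaining downward from Paz reaches: Nico, Bea, Maya, Juno.
Strictly between Bram and Paz are those in both lists: Maya — 1 element.

1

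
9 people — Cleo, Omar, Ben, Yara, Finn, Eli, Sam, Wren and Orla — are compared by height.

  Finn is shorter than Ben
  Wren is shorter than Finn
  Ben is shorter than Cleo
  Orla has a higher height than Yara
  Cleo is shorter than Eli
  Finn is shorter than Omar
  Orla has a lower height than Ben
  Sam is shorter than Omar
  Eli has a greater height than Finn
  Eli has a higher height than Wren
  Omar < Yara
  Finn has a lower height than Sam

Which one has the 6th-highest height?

Chaining the given pairs: Wren < Finn < Sam < Omar < Yara < Orla < Ben < Cleo < Eli.
The 6th largest is Omar.

Omar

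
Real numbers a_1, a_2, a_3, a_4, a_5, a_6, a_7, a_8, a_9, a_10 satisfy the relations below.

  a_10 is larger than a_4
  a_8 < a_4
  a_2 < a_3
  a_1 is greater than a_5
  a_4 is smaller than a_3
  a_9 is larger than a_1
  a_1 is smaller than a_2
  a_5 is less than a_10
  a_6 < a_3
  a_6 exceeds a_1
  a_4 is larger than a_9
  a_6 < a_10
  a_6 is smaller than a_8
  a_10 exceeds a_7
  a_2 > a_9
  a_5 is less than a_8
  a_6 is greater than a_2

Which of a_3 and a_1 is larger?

a_3

a_1 < a_9 and a_9 < a_2 give a_1 < a_2.
With a_2 < a_6: a_1 < a_9 < a_2 < a_6.
Then a_6 < a_8 extends the chain to a_8.
With a_8 < a_4: a_1 < a_9 < a_2 < a_6 < a_8 < a_4.
Then a_4 < a_3 extends the chain to a_3.
So a_1 < a_3; a_3 is the larger of the two.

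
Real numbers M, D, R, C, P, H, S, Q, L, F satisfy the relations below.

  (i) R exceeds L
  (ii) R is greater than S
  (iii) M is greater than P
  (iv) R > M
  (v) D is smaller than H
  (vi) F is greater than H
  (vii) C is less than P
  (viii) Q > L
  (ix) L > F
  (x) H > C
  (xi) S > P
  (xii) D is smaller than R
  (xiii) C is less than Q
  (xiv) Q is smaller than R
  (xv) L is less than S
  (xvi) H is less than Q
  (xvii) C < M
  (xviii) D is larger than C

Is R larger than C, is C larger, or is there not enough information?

Following the relations from C: C < D < H < F < L < S < R.
So R is larger.

R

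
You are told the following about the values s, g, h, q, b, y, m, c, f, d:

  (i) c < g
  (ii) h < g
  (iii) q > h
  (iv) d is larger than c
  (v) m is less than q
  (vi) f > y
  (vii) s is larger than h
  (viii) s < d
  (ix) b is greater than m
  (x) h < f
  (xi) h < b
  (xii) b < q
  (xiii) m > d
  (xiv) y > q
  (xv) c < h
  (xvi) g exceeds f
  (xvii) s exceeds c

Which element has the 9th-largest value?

h

Chaining the given pairs: c < h < s < d < m < b < q < y < f < g.
Counting 9 from the largest end gives h.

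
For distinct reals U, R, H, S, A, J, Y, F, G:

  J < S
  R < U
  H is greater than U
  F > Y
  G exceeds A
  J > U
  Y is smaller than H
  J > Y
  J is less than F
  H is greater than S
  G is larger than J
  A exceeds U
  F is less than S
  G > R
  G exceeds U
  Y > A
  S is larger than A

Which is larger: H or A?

A < Y and Y < J give A < J.
With J < F: A < Y < J < F.
Then F < S extends the chain to S.
With S < H: A < Y < J < F < S < H.
So A < H; H is the larger of the two.

H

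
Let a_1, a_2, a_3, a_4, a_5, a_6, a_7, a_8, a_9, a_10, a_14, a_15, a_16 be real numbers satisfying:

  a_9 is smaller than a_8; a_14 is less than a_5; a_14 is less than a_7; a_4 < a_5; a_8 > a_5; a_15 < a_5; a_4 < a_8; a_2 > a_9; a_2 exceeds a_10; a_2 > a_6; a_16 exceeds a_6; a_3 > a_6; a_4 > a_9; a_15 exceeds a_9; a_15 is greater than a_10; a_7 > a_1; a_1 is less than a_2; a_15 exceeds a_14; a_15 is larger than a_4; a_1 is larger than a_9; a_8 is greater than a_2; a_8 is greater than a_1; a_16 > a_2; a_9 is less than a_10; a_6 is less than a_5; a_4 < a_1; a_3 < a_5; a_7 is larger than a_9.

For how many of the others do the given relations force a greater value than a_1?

Directly above a_1: a_7, a_2, a_8.
One step further: a_16 (4 so far).
Nothing else is reachable above a_1; 4 in all.

4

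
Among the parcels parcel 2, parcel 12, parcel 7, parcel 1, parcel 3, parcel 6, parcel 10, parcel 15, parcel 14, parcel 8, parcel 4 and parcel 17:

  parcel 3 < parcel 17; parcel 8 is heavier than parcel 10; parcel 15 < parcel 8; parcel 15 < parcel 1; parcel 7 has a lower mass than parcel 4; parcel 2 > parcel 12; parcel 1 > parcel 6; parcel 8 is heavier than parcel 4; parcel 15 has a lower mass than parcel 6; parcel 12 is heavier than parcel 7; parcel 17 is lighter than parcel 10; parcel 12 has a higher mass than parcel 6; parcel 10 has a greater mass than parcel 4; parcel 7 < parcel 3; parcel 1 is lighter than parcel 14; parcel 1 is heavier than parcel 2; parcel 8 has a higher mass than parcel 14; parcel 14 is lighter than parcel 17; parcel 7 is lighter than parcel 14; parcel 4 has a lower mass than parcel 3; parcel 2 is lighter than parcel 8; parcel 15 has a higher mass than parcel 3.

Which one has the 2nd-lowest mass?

parcel 4

The consecutive relations fix a unique order: parcel 7 < parcel 4 < parcel 3 < parcel 15 < parcel 6 < parcel 12 < parcel 2 < parcel 1 < parcel 14 < parcel 17 < parcel 10 < parcel 8.
Counting 2 from the smallest end gives parcel 4.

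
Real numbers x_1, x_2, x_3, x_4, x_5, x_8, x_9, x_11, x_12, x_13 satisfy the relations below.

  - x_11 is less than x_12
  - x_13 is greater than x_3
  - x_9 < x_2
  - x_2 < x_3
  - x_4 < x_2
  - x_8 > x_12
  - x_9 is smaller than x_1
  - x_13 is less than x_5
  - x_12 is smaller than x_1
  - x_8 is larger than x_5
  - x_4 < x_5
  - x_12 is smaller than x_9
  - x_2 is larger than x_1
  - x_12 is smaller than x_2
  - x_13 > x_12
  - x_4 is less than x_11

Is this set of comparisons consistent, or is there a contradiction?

consistent

The single ordering x_4 < x_11 < x_12 < x_9 < x_1 < x_2 < x_3 < x_13 < x_5 < x_8 satisfies every listed relation, so no contradiction arises.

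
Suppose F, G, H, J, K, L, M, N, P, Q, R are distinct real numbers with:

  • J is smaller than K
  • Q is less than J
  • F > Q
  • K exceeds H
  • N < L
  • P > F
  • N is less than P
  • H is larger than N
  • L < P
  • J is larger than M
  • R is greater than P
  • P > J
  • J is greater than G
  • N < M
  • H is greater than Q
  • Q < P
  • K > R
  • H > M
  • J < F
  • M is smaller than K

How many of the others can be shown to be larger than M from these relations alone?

6

The elements the relations force above M are J, F, H, P, R, K — no chain reaches any other.
That is 6.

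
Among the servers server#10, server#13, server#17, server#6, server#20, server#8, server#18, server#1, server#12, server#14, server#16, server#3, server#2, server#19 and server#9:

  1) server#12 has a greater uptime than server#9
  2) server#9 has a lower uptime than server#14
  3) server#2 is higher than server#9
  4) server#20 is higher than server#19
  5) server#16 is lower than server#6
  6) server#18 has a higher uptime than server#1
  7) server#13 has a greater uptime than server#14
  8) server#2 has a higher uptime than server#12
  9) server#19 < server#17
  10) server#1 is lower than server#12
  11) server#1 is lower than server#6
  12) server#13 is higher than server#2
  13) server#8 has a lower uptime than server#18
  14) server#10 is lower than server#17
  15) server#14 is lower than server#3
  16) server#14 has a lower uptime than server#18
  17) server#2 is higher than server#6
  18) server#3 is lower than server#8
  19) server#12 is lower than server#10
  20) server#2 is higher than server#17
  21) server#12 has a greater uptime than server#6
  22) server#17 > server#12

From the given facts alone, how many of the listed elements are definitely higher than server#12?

4

The elements the relations force above server#12 are server#10, server#17, server#2, server#13 — no chain reaches any other.
That is 4.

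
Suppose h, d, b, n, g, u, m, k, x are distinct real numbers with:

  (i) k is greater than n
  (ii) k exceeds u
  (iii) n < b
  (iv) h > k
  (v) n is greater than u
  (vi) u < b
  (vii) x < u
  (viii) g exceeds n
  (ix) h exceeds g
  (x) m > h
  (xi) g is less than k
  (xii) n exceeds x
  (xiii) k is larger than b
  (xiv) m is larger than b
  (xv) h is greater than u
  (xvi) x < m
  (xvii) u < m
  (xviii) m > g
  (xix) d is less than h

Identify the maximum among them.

m

x is not greatest since x < m; u is not greatest since u < k; d is not greatest since d < h; n is not greatest since n < b; b is not greatest since b < k; g is not greatest since g < h; k is not greatest since k < h; h is not greatest since h < m.
Only m has nothing above it, so m is the maximum.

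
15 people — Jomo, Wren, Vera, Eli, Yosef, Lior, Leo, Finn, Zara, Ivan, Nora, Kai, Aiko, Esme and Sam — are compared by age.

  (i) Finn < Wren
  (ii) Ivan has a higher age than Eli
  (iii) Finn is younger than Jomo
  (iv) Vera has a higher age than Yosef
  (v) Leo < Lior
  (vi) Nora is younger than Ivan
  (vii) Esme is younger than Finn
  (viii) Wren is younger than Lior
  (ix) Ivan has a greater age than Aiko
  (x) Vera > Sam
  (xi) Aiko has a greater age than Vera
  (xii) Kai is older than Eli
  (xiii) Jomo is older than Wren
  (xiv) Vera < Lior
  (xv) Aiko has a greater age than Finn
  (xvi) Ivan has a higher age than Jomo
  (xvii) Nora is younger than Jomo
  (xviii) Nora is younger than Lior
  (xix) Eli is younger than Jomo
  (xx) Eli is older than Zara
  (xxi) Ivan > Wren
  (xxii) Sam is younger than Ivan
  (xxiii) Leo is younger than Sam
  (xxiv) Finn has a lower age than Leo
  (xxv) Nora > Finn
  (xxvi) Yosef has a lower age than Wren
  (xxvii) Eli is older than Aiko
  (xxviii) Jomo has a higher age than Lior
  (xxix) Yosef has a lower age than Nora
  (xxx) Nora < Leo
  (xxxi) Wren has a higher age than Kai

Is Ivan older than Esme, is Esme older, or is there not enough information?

Ivan

The relevant relations are Esme < Finn; Finn < Nora; Nora < Leo; Leo < Sam; Sam < Vera; Vera < Aiko; Aiko < Eli; Eli < Kai; Kai < Wren; Wren < Lior; Lior < Jomo; Jomo < Ivan.
Together: Esme < Finn < Nora < Leo < Sam < Vera < Aiko < Eli < Kai < Wren < Lior < Jomo < Ivan.
So Ivan is older.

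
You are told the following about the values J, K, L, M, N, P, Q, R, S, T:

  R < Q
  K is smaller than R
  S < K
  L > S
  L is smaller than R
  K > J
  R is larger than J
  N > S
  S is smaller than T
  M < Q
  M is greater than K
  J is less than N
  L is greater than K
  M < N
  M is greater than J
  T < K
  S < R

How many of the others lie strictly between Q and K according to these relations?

The relations place K below Q. An element lies strictly between them when it is forced above K and also forced below Q.
Above K: {L, M, R, N}. Below Q: {J, S, T, L, M, R}.
Intersection: {L, M, R} — 3.

3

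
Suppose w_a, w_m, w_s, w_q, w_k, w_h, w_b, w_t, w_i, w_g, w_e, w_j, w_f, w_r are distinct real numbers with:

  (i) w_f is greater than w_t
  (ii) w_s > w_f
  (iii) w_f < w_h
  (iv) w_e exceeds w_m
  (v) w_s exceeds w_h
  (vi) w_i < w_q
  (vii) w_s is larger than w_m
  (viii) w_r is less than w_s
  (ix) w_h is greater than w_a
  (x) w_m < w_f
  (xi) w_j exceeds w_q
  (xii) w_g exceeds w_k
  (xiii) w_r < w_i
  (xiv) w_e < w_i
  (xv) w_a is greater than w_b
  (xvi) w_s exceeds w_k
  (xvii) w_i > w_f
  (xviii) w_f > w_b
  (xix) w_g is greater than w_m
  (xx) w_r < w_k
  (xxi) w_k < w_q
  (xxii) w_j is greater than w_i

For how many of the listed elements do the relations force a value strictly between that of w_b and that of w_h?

The relations place w_b below w_h. An element lies strictly between them when it is forced above w_b and also forced below w_h.
Above w_b: {w_a, w_f, w_i, w_q, w_s, w_j}. Below w_h: {w_a, w_m, w_t, w_f}.
Intersection: {w_a, w_f} — 2.

2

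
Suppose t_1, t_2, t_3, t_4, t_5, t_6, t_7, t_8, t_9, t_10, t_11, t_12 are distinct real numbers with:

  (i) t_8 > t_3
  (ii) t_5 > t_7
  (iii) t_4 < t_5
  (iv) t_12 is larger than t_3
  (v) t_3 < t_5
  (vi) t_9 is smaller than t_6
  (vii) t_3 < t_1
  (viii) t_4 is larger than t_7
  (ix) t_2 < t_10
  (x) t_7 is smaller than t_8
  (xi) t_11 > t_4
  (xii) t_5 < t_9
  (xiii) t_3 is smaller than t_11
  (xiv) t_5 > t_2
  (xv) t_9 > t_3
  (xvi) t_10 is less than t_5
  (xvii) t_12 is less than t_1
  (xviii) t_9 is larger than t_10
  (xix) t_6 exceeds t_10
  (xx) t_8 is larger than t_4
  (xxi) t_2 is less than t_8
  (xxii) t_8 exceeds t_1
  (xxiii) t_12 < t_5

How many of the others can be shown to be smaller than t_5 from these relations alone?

The elements the relations force below t_5 are t_2, t_10, t_7, t_3, t_12, t_4 — no chain reaches any other.
That is 6.

6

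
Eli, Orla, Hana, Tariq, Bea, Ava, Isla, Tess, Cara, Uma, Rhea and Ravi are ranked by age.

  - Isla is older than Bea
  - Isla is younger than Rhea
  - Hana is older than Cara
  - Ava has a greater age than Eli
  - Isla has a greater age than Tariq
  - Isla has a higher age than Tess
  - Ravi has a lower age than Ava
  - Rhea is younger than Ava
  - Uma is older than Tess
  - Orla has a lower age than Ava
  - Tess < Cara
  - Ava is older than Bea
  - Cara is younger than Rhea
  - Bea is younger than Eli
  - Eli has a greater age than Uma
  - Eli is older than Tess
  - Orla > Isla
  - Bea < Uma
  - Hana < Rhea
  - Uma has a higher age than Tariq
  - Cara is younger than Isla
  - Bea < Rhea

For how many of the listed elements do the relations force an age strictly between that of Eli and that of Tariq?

The relations place Tariq below Eli. An element lies strictly between them when it is forced above Tariq and also forced below Eli.
Above Tariq: {Uma, Isla, Rhea, Orla, Ava}. Below Eli: {Tess, Bea, Uma}.
Intersection: {Uma} — 1.

1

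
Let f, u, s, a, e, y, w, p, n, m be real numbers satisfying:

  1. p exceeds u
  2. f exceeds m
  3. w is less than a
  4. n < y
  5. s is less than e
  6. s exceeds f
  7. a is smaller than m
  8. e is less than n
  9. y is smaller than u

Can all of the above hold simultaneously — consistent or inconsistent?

Every relation is compatible with w < a < m < f < s < e < n < y < u < p; the set is consistent.

consistent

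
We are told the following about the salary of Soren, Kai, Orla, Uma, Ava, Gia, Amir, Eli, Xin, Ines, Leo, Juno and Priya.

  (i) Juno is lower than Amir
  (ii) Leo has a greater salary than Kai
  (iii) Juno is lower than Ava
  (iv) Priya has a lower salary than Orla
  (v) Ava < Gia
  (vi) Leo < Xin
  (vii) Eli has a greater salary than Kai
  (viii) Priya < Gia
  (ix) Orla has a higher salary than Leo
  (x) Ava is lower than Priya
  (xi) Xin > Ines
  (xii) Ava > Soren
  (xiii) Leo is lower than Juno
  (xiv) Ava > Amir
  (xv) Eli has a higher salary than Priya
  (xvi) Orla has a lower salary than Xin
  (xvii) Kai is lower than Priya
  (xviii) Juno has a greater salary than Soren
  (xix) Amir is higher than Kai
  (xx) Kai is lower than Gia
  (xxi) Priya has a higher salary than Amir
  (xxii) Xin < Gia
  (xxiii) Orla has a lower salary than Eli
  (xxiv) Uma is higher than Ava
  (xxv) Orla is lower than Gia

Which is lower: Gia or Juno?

Chaining the given relations: Juno < Amir < Ava < Priya < Orla < Xin < Gia.
So Juno < Gia; Juno is the lower of the two.

Juno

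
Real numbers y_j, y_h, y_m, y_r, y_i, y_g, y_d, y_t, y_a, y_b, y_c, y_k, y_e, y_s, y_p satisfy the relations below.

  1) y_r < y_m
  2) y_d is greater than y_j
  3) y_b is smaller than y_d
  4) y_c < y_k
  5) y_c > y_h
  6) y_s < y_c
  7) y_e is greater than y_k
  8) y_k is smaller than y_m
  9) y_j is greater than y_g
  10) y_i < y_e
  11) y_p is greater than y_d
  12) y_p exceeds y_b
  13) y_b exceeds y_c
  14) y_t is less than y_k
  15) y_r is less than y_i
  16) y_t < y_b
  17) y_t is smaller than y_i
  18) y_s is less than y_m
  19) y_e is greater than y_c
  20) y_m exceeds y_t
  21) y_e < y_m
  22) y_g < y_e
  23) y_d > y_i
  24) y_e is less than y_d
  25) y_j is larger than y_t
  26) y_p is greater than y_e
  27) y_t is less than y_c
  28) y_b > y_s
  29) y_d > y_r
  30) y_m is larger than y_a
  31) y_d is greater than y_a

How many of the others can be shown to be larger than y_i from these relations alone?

Directly above y_i: y_e, y_d.
One step further: y_p, y_m (4 so far).
Nothing else is reachable above y_i; 4 in all.

4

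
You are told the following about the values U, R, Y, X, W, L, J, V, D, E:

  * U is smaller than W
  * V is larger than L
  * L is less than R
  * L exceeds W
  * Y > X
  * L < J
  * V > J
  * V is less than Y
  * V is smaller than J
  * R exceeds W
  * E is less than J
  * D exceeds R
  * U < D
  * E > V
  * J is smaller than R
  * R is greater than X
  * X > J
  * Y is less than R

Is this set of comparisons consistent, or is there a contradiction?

We have J < V stated directly, yet also V < E < J by chaining the others — so V < J. Contradiction.

inconsistent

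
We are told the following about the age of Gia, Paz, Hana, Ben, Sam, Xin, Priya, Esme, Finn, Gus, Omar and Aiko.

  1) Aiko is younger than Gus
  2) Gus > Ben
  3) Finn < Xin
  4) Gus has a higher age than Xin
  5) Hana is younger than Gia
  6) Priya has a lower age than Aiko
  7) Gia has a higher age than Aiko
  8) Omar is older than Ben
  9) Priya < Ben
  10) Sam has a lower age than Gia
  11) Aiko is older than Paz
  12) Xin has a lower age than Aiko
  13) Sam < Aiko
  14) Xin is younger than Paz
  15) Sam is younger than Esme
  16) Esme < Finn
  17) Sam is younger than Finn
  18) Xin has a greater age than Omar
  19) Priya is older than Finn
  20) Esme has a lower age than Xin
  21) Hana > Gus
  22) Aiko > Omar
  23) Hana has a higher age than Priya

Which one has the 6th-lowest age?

Omar

Piecing the relations together gives one ordering: Sam < Esme < Finn < Priya < Ben < Omar < Xin < Paz < Aiko < Gus < Hana < Gia.
The 6th smallest is Omar.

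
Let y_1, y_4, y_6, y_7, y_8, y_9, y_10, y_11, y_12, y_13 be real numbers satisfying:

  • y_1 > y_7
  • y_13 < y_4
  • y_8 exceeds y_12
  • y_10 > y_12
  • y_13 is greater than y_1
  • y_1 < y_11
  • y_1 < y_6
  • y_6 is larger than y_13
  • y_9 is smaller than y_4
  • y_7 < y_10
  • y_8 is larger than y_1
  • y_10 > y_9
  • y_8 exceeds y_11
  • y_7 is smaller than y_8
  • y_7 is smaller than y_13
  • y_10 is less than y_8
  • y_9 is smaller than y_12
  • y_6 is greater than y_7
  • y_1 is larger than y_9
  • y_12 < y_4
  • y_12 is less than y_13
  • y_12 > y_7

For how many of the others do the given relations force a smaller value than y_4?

The elements the relations force below y_4 are y_7, y_9, y_1, y_12, y_13 — no chain reaches any other.
That is 5.

5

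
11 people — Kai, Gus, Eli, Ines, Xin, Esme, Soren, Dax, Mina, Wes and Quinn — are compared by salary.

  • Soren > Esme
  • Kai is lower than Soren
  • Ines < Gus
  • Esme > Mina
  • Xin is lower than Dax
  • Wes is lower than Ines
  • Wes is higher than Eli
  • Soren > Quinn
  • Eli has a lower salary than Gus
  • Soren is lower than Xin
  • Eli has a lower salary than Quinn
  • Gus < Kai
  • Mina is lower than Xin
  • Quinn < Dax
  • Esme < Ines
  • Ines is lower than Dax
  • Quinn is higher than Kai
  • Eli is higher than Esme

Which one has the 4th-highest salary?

Quinn

Piecing the relations together gives one ordering: Mina < Esme < Eli < Wes < Ines < Gus < Kai < Quinn < Soren < Xin < Dax.
Counting 4 from the largest end gives Quinn.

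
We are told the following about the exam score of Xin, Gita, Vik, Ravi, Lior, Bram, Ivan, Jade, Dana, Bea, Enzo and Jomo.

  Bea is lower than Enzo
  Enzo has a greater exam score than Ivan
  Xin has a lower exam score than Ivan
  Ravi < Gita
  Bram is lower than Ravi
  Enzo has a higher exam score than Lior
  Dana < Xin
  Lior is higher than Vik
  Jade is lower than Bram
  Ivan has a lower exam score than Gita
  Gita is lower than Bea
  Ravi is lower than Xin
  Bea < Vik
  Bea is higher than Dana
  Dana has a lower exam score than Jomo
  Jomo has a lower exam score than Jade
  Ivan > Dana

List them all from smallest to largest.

Dana < Jomo < Jade < Bram < Ravi < Xin < Ivan < Gita < Bea < Vik < Lior < Enzo

Each adjacent pair is fixed by a given relation: Dana < Jomo; Jomo < Jade; Jade < Bram; Bram < Ravi; Ravi < Xin; Xin < Ivan; Ivan < Gita; Gita < Bea; Bea < Vik; Vik < Lior; Lior < Enzo. Chaining them end to end gives the full order.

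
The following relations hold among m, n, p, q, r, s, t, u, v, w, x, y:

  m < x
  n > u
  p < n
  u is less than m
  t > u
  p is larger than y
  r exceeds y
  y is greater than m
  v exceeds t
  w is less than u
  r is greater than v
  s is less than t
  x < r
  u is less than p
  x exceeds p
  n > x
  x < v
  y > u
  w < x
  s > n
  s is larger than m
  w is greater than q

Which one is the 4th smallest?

m

Piecing the relations together gives one ordering: q < w < u < m < y < p < x < n < s < t < v < r.
Counting 4 from the smallest end gives m.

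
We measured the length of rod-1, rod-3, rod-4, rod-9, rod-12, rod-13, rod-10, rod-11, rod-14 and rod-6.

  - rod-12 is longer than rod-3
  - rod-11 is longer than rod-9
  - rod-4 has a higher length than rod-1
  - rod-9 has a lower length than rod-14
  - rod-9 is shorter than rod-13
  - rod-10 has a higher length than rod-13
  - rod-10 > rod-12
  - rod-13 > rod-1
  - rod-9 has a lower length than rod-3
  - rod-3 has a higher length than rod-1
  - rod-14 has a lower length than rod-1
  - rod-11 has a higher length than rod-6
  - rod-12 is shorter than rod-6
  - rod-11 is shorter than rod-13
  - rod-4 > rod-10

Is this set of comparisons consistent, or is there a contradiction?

consistent

Every relation is compatible with rod-9 < rod-14 < rod-1 < rod-3 < rod-12 < rod-6 < rod-11 < rod-13 < rod-10 < rod-4; the set is consistent.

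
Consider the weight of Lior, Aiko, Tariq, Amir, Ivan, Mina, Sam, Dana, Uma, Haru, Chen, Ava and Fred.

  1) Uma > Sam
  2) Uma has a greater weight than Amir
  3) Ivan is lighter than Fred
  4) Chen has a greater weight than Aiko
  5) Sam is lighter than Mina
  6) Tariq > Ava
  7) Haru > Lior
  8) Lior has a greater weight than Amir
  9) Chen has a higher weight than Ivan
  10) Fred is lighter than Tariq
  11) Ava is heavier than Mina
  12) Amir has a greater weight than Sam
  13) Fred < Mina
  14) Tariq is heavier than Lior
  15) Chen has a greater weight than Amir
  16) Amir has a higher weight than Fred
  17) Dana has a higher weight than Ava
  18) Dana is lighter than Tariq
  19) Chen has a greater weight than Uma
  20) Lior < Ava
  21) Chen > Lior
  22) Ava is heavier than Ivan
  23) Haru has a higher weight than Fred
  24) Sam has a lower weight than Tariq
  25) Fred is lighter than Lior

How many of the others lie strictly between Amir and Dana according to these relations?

Chaining upward from Amir reaches: Lior, Uma, Ava, Haru, Chen, Tariq.
Chaining downward from Dana reaches: Ivan, Sam, Fred, Mina, Lior, Ava.
Strictly between Amir and Dana are those in both lists: Lior, Ava — 2 elements.

2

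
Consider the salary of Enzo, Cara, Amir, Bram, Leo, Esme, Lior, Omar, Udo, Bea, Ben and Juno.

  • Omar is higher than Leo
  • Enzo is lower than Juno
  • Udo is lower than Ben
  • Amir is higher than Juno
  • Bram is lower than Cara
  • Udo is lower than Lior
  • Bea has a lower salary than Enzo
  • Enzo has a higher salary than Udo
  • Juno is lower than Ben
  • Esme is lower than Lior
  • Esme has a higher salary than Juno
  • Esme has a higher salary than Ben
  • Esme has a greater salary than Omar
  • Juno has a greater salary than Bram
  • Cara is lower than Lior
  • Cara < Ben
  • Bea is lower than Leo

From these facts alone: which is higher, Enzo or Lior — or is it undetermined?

Chaining the given relations: Enzo < Juno < Ben < Esme < Lior.
So Lior is higher.

Lior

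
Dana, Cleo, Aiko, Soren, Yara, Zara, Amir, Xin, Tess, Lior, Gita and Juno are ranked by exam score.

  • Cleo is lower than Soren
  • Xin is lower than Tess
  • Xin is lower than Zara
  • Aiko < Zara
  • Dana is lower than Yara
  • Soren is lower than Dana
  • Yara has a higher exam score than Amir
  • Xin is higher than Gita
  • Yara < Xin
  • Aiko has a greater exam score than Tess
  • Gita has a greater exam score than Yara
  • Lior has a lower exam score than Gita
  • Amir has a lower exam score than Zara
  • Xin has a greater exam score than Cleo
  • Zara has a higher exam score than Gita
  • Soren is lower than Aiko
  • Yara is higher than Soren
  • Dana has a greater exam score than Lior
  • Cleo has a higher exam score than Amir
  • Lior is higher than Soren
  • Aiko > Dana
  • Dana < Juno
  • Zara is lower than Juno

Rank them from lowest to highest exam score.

Amir < Cleo < Soren < Lior < Dana < Yara < Gita < Xin < Tess < Aiko < Zara < Juno

Nothing is placed below Amir, so it is least; from there Amir < Cleo; Cleo < Soren; Soren < Lior; Lior < Dana; Dana < Yara; Yara < Gita; Gita < Xin; Xin < Tess; Tess < Aiko; Aiko < Zara; Zara < Juno, each given directly.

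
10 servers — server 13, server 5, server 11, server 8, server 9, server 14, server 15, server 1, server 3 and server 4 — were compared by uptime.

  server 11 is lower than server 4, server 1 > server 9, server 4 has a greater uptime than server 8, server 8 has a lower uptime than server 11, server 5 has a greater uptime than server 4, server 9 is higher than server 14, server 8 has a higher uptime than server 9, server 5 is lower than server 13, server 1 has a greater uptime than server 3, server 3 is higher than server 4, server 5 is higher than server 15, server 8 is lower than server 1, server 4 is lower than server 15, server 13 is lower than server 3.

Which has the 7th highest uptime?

server 11

The consecutive relations fix a unique order: server 14 < server 9 < server 8 < server 11 < server 4 < server 15 < server 5 < server 13 < server 3 < server 1.
Counting 7 from the largest end gives server 11.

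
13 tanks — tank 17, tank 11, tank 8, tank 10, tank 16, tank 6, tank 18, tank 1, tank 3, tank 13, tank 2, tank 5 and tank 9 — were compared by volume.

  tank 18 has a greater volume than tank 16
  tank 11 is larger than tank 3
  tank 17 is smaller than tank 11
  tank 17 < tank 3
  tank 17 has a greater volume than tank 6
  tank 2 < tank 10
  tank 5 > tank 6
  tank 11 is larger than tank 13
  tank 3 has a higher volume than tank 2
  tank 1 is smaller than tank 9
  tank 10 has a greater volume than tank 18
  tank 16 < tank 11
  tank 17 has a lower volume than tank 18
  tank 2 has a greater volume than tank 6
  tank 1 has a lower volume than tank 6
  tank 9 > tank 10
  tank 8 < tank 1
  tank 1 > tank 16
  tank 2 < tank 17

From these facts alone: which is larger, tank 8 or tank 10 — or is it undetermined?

tank 8 < tank 1 and tank 1 < tank 6 give tank 8 < tank 6.
Then tank 6 < tank 2 extends the chain to tank 2.
Then tank 2 < tank 17 extends the chain to tank 17.
With tank 17 < tank 18: tank 8 < tank 1 < tank 6 < tank 2 < tank 17 < tank 18.
With tank 18 < tank 10: tank 8 < tank 1 < tank 6 < tank 2 < tank 17 < tank 18 < tank 10.
So tank 10 is larger.

tank 10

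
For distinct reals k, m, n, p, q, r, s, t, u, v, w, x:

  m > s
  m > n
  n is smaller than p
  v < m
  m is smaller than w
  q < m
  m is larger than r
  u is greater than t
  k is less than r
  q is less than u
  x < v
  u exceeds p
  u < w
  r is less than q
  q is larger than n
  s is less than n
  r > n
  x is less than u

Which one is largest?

t is not greatest since t < u; s is not greatest since s < n; k is not greatest since k < r; x is not greatest since x < u; n is not greatest since n < m; v is not greatest since v < m; r is not greatest since r < q; p is not greatest since p < u; q is not greatest since q < u; m is not greatest since m < w; u is not greatest since u < w.
Only w has nothing above it, so w is the largest.

w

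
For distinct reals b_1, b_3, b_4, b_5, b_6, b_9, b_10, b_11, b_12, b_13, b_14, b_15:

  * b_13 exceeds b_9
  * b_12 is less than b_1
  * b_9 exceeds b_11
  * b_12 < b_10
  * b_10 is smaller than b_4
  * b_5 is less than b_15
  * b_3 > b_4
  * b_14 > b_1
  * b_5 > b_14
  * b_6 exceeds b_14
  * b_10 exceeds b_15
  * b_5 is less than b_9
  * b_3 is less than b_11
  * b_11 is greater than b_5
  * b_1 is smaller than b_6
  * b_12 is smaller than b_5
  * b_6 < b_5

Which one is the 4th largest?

The consecutive relations fix a unique order: b_12 < b_1 < b_14 < b_6 < b_5 < b_15 < b_10 < b_4 < b_3 < b_11 < b_9 < b_13.
The 4th largest is b_3.

b_3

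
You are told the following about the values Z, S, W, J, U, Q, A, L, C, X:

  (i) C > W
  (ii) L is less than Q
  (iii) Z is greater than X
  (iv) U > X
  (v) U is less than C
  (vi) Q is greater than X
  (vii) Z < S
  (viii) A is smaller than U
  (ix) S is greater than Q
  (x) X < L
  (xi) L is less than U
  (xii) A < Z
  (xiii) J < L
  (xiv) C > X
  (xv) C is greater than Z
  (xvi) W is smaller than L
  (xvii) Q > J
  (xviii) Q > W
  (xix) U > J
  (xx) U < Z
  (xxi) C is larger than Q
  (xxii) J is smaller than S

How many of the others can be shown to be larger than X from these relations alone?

6

From X the given relations immediately reach L, U, Q, Z, C.
From those, S — 6 in total.
No other element is forced above X by the given relations, so the count is 6.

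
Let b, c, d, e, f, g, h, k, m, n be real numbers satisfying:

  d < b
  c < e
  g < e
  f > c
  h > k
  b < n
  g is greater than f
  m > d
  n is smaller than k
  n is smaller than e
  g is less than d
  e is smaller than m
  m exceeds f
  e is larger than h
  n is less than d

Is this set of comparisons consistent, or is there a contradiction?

Chaining the given relations yields d < b < n, so d < n. But one relation states n < d. These cannot both hold.

inconsistent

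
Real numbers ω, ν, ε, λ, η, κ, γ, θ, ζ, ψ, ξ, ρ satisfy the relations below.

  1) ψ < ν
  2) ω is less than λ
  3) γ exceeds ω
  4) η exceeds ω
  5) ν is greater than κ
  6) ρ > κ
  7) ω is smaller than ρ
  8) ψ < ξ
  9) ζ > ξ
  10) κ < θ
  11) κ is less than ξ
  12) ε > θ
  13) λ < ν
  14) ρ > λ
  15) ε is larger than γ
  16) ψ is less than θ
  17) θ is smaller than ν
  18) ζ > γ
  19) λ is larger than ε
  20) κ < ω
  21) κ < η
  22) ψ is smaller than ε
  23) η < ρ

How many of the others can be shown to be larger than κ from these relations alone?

10

From κ the given relations immediately reach ω, ξ, θ, η, ν, ρ.
From those, γ, ε, λ, ζ — 10 in total.
No other element is forced above κ by the given relations, so the count is 10.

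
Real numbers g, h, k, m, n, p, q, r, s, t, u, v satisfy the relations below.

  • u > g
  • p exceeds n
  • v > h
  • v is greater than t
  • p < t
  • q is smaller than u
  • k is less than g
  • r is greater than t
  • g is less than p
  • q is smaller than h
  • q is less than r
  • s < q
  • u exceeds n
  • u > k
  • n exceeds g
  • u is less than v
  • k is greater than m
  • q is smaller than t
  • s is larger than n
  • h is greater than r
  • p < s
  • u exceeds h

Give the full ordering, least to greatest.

m < k < g < n < p < s < q < t < r < h < u < v

The consecutive links are each given: m < k; k < g; g < n; n < p; p < s; s < q; q < t; t < r; r < h; h < u; u < v.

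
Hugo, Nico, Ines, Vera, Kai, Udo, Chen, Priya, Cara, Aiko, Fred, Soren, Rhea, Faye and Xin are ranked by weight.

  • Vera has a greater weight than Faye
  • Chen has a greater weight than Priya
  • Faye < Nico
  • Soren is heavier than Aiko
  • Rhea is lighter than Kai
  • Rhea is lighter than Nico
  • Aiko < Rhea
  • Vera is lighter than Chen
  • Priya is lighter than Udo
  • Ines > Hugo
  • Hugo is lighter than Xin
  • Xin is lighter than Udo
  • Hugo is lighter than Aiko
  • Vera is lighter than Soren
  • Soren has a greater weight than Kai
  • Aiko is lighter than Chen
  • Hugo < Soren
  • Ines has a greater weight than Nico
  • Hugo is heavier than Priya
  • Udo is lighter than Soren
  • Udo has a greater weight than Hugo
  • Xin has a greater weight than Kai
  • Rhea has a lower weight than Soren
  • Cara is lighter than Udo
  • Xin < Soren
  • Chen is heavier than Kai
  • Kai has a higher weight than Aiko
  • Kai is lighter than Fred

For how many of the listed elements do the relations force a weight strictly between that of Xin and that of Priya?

The relations place Priya below Xin. An element lies strictly between them when it is forced above Priya and also forced below Xin.
Above Priya: {Hugo, Aiko, Rhea, Kai, Fred, Nico, Udo, Soren, Ines, Chen}. Below Xin: {Hugo, Aiko, Rhea, Kai}.
Intersection: {Hugo, Aiko, Rhea, Kai} — 4.

4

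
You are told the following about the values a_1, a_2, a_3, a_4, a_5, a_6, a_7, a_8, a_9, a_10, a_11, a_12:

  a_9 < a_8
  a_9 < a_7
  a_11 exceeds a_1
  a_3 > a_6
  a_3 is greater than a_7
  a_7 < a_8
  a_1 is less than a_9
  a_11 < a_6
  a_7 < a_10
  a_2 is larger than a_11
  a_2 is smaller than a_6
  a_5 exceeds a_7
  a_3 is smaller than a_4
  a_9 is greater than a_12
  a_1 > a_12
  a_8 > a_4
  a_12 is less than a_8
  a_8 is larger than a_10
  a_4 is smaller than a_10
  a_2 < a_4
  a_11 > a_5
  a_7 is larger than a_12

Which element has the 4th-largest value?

The consecutive relations fix a unique order: a_12 < a_1 < a_9 < a_7 < a_5 < a_11 < a_2 < a_6 < a_3 < a_4 < a_10 < a_8.
The 4th largest is a_3.

a_3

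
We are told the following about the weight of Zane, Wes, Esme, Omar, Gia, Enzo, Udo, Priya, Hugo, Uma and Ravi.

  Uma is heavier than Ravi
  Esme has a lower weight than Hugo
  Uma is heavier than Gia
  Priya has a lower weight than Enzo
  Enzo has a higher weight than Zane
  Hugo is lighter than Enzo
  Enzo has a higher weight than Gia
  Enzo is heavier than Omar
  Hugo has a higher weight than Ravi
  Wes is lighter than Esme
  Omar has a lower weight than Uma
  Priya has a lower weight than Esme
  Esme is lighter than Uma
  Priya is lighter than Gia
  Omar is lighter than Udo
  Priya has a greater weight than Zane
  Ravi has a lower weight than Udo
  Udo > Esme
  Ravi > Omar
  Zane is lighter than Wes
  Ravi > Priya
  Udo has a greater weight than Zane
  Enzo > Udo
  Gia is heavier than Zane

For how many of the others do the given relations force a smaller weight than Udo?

6

The elements the relations force below Udo are Zane, Priya, Omar, Wes, Ravi, Esme — no chain reaches any other.
That is 6.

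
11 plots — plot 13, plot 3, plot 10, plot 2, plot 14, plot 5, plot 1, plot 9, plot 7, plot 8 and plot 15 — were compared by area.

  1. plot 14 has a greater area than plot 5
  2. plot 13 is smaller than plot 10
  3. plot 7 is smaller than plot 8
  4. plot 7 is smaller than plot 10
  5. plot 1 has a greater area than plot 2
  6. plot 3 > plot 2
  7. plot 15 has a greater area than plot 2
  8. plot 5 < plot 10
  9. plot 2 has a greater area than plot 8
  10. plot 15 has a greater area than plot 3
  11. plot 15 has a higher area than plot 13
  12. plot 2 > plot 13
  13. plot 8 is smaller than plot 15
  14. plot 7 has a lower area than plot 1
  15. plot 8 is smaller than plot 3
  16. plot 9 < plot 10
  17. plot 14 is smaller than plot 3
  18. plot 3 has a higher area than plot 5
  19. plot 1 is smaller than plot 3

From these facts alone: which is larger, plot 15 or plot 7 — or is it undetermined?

plot 15

plot 7 < plot 8 < plot 2 < plot 1 < plot 3 < plot 15, by transitivity through plot 8, plot 2, plot 1, plot 3.
So plot 15 is larger.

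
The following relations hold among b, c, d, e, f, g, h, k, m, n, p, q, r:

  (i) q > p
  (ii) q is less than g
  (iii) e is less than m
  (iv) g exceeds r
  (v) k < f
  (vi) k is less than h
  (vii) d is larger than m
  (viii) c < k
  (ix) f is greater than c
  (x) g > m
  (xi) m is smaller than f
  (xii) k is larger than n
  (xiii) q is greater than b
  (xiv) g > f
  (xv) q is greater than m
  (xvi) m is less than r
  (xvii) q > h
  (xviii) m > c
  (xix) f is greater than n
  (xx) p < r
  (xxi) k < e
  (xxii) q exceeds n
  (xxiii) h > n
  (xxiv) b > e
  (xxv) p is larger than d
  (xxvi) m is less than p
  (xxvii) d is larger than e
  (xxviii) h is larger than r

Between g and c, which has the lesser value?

c < k and k < e give c < e.
Then e < m extends the chain to m.
With m < d: c < k < e < m < d.
Then d < p extends the chain to p.
Then p < r extends the chain to r.
Then r < h extends the chain to h.
With h < q: c < k < e < m < d < p < r < h < q.
Then q < g extends the chain to g.
So c < g; c is the smaller of the two.

c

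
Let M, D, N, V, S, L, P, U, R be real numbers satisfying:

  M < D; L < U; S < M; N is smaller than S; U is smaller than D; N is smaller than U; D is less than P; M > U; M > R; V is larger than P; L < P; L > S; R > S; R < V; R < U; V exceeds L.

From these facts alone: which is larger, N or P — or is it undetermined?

P

N < S and S < L give N < L.
Then L < U extends the chain to U.
Then U < M extends the chain to M.
With M < D: N < S < L < U < M < D.
Then D < P extends the chain to P.
So P is larger.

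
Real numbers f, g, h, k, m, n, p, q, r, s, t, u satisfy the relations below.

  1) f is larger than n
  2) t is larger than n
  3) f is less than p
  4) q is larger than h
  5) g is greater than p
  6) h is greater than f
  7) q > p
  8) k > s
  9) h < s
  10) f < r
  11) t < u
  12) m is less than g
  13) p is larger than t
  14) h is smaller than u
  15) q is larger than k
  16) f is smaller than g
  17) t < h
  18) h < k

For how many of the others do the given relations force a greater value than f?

8

From f the given relations immediately reach h, p, r, g.
From those, u, s, k, q — 8 in total.
No other element is forced above f by the given relations, so the count is 8.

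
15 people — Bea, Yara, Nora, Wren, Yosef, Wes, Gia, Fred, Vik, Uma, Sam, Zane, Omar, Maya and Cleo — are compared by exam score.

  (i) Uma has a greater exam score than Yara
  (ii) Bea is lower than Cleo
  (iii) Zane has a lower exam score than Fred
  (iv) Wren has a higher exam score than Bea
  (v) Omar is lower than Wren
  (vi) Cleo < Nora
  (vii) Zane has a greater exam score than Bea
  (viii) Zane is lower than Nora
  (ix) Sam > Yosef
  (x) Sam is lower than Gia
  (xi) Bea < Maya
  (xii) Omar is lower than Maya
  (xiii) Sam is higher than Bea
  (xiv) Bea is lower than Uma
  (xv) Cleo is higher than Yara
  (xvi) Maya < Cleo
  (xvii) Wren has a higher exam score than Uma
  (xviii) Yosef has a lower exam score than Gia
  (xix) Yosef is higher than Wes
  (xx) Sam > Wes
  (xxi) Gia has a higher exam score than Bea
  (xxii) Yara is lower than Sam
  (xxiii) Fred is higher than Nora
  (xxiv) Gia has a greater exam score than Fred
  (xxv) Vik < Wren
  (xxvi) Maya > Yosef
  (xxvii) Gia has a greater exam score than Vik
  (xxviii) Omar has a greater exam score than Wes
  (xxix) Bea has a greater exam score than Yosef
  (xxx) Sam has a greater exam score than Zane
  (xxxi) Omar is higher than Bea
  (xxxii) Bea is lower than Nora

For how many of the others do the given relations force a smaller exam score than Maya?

The elements the relations force below Maya are Wes, Yosef, Bea, Omar — no chain reaches any other.
That is 4.

4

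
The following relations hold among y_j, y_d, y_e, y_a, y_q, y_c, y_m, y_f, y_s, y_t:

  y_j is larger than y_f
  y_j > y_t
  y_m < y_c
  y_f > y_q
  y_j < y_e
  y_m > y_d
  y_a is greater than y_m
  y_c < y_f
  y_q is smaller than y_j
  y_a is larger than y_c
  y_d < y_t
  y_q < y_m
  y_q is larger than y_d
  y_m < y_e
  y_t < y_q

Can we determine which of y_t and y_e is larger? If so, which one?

y_e

y_t < y_q and y_q < y_m give y_t < y_m.
With y_m < y_c: y_t < y_q < y_m < y_c.
Then y_c < y_f extends the chain to y_f.
With y_f < y_j: y_t < y_q < y_m < y_c < y_f < y_j.
With y_j < y_e: y_t < y_q < y_m < y_c < y_f < y_j < y_e.
So y_e is larger.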